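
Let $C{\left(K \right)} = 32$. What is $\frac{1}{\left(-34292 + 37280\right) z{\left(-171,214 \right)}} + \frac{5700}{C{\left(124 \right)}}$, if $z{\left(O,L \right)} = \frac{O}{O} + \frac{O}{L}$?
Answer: $\frac{45772853}{256968} \approx 178.13$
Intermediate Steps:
$z{\left(O,L \right)} = 1 + \frac{O}{L}$
$\frac{1}{\left(-34292 + 37280\right) z{\left(-171,214 \right)}} + \frac{5700}{C{\left(124 \right)}} = \frac{1}{\left(-34292 + 37280\right) \frac{214 - 171}{214}} + \frac{5700}{32} = \frac{1}{2988 \cdot \frac{1}{214} \cdot 43} + 5700 \cdot \frac{1}{32} = \frac{1}{2988 \cdot \frac{43}{214}} + \frac{1425}{8} = \frac{1}{2988} \cdot \frac{214}{43} + \frac{1425}{8} = \frac{107}{64242} + \frac{1425}{8} = \frac{45772853}{256968}$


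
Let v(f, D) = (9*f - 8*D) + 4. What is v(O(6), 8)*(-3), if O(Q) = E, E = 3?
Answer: 99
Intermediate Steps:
O(Q) = 3
v(f, D) = 4 - 8*D + 9*f (v(f, D) = (-8*D + 9*f) + 4 = 4 - 8*D + 9*f)
v(O(6), 8)*(-3) = (4 - 8*8 + 9*3)*(-3) = (4 - 64 + 27)*(-3) = -33*(-3) = 99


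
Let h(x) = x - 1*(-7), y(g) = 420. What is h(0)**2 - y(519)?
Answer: -371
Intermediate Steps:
h(x) = 7 + x (h(x) = x + 7 = 7 + x)
h(0)**2 - y(519) = (7 + 0)**2 - 1*420 = 7**2 - 420 = 49 - 420 = -371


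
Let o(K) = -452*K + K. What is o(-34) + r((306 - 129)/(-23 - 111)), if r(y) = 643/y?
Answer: 2627956/177 ≈ 14847.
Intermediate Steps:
o(K) = -451*K
o(-34) + r((306 - 129)/(-23 - 111)) = -451*(-34) + 643/(((306 - 129)/(-23 - 111))) = 15334 + 643/((177/(-134))) = 15334 + 643/((177*(-1/134))) = 15334 + 643/(-177/134) = 15334 + 643*(-134/177) = 15334 - 86162/177 = 2627956/177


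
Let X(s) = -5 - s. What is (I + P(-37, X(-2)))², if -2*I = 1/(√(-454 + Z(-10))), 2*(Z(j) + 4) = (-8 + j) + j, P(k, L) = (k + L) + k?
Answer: (36344 - I*√118)²/222784 ≈ 5929.0 - 3.5442*I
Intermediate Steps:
P(k, L) = L + 2*k (P(k, L) = (L + k) + k = L + 2*k)
Z(j) = -8 + j (Z(j) = -4 + ((-8 + j) + j)/2 = -4 + (-8 + 2*j)/2 = -4 + (-4 + j) = -8 + j)
I = I*√118/472 (I = -1/(2*√(-454 + (-8 - 10))) = -1/(2*√(-454 - 18)) = -(-I*√118/236)/2 = -(-1)*I*√118/472 = I*√118/472 ≈ 0.023014*I)
(I + P(-37, X(-2)))² = (I*√118/472 + ((-5 - 1*(-2)) + 2*(-37)))² = (I*√118/472 + ((-5 + 2) - 74))² = (I*√118/472 + (-3 - 74))² = (I*√118/472 - 77)² = (-77 + I*√118/472)²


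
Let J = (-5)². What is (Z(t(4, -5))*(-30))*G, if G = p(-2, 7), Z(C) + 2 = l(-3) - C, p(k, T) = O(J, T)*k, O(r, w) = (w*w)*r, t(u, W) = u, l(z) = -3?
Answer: -661500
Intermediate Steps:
J = 25
O(r, w) = r*w² (O(r, w) = w²*r = r*w²)
p(k, T) = 25*k*T² (p(k, T) = (25*T²)*k = 25*k*T²)
Z(C) = -5 - C (Z(C) = -2 + (-3 - C) = -5 - C)
G = -2450 (G = 25*(-2)*7² = 25*(-2)*49 = -2450)
(Z(t(4, -5))*(-30))*G = ((-5 - 1*4)*(-30))*(-2450) = ((-5 - 4)*(-30))*(-2450) = -9*(-30)*(-2450) = 270*(-2450) = -661500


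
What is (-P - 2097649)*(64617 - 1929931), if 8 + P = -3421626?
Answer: -2469647756290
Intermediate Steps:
P = -3421634 (P = -8 - 3421626 = -3421634)
(-P - 2097649)*(64617 - 1929931) = (-1*(-3421634) - 2097649)*(64617 - 1929931) = (3421634 - 2097649)*(-1865314) = 1323985*(-1865314) = -2469647756290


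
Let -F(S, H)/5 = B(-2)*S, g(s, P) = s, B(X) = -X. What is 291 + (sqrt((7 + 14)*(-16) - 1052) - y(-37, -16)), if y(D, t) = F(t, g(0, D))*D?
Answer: 6211 + 2*I*sqrt(347) ≈ 6211.0 + 37.256*I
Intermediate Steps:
F(S, H) = -10*S (F(S, H) = -5*(-1*(-2))*S = -10*S)
y(D, t) = -10*D*t (y(D, t) = (-10*t)*D = -10*D*t)
291 + (sqrt((7 + 14)*(-16) - 1052) - y(-37, -16)) = 291 + (sqrt((7 + 14)*(-16) - 1052) - (-10)*(-37)*(-16)) = 291 + (sqrt(21*(-16) - 1052) - 1*(-5920)) = 291 + (sqrt(-336 - 1052) + 5920) = 291 + (sqrt(-1388) + 5920) = 291 + (2*I*sqrt(347) + 5920) = 291 + (5920 + 2*I*sqrt(347)) = 6211 + 2*I*sqrt(347)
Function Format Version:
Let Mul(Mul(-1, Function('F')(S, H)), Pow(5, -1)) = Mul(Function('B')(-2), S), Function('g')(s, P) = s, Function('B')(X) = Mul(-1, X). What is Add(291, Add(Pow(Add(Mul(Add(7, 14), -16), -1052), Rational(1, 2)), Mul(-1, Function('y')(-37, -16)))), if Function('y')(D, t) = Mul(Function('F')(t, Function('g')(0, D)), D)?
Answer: Add(6211, Mul(2, I, Pow(347, Rational(1, 2)))) ≈ Add(6211.0, Mul(37.256, I))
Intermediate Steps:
Function('F')(S, H) = Mul(-10, S) (Function('F')(S, H) = Mul(-5, Mul(Mul(-1, -2), S)) = Mul(-5, Mul(2, S)) = Mul(-10, S))
Function('y')(D, t) = Mul(-10, D, t) (Function('y')(D, t) = Mul(Mul(-10, t), D) = Mul(-10, D, t))
Add(291, Add(Pow(Add(Mul(Add(7, 14), -16), -1052), Rational(1, 2)), Mul(-1, Function('y')(-37, -16)))) = Add(291, Add(Pow(Add(Mul(Add(7, 14), -16), -1052), Rational(1, 2)), Mul(-1, Mul(-10, -37, -16)))) = Add(291, Add(Pow(Add(Mul(21, -16), -1052), Rational(1, 2)), Mul(-1, -5920))) = Add(291, Add(Pow(Add(-336, -1052), Rational(1, 2)), 5920)) = Add(291, Add(Pow(-1388, Rational(1, 2)), 5920)) = Add(291, Add(Mul(2, I, Pow(347, Rational(1, 2))), 5920)) = Add(291, Add(5920, Mul(2, I, Pow(347, Rational(1, 2))))) = Add(6211, Mul(2, I, Pow(347, Rational(1, 2))))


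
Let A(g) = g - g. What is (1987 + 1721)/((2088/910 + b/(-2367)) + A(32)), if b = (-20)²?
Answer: 998365095/572287 ≈ 1744.5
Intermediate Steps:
b = 400
A(g) = 0
(1987 + 1721)/((2088/910 + b/(-2367)) + A(32)) = (1987 + 1721)/((2088/910 + 400/(-2367)) + 0) = 3708/((2088*(1/910) + 400*(-1/2367)) + 0) = 3708/((1044/455 - 400/2367) + 0) = 3708/(2289148/1076985 + 0) = 3708/(2289148/1076985) = 3708*(1076985/2289148) = 998365095/572287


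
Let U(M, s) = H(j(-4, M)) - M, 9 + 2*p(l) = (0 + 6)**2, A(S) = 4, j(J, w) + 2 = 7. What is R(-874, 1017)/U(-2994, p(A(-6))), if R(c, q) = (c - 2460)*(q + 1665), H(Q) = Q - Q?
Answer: -1490298/499 ≈ -2986.6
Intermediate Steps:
j(J, w) = 5 (j(J, w) = -2 + 7 = 5)
H(Q) = 0
R(c, q) = (-2460 + c)*(1665 + q)
p(l) = 27/2 (p(l) = -9/2 + (0 + 6)**2/2 = -9/2 + (1/2)*6**2 = -9/2 + (1/2)*36 = -9/2 + 18 = 27/2)
U(M, s) = -M (U(M, s) = 0 - M = -M)
R(-874, 1017)/U(-2994, p(A(-6))) = (-4095900 - 2460*1017 + 1665*(-874) - 874*1017)/((-1*(-2994))) = (-4095900 - 2501820 - 1455210 - 888858)/2994 = -8941788*1/2994 = -1490298/499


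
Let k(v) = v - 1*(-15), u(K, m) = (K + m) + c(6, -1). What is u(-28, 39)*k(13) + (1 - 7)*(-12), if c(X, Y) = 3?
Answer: 464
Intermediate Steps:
u(K, m) = 3 + K + m (u(K, m) = (K + m) + 3 = 3 + K + m)
k(v) = 15 + v (k(v) = v + 15 = 15 + v)
u(-28, 39)*k(13) + (1 - 7)*(-12) = (3 - 28 + 39)*(15 + 13) + (1 - 7)*(-12) = 14*28 - 6*(-12) = 392 + 72 = 464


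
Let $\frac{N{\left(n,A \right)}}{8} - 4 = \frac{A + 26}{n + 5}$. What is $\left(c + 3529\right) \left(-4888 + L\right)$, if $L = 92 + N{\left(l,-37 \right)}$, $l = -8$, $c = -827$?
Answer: $- \frac{38379208}{3} \approx -1.2793 \cdot 10^{7}$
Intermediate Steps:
$N{\left(n,A \right)} = 32 + \frac{8 \left(26 + A\right)}{5 + n}$ ($N{\left(n,A \right)} = 32 + 8 \frac{A + 26}{n + 5} = 32 + 8 \frac{26 + A}{5 + n} = 32 + \frac{8 \left(26 + A\right)}{5 + n}$)
$L = \frac{460}{3}$ ($L = 92 + \frac{8 \left(46 - 37 + 4 \left(-8\right)\right)}{5 - 8} = 92 + \frac{8 \left(46 - 37 - 32\right)}{-3} = 92 + 8 \left(- \frac{1}{3}\right) \left(-23\right) = 92 + \frac{184}{3} = \frac{460}{3} \approx 153.33$)
$\left(c + 3529\right) \left(-4888 + L\right) = \left(-827 + 3529\right) \left(-4888 + \frac{460}{3}\right) = 2702 \left(- \frac{14204}{3}\right) = - \frac{38379208}{3}$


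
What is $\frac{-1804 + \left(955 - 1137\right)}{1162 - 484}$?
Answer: $- \frac{331}{113} \approx -2.9292$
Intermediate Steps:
$\frac{-1804 + \left(955 - 1137\right)}{1162 - 484} = \frac{-1804 - 182}{678} = \left(-1986\right) \frac{1}{678} = - \frac{331}{113}$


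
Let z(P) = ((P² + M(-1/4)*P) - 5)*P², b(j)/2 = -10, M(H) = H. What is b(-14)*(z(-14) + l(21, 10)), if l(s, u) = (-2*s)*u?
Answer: -754040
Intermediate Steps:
b(j) = -20 (b(j) = 2*(-10) = -20)
l(s, u) = -2*s*u
z(P) = P²*(-5 + P² - P/4) (z(P) = ((P² + (-1/4)*P) - 5)*P² = ((P² + (-1*¼)*P) - 5)*P² = ((P² - P/4) - 5)*P² = (-5 + P² - P/4)*P² = P²*(-5 + P² - P/4))
b(-14)*(z(-14) + l(21, 10)) = -20*((-14)²*(-5 + (-14)² - ¼*(-14)) - 2*21*10) = -20*(196*(-5 + 196 + 7/2) - 420) = -20*(196*(389/2) - 420) = -20*(38122 - 420) = -20*37702 = -754040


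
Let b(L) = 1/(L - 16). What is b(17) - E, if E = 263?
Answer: -262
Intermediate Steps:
b(L) = 1/(-16 + L)
b(17) - E = 1/(-16 + 17) - 1*263 = 1/1 - 263 = 1 - 263 = -262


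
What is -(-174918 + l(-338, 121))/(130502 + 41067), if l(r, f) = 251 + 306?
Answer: 174361/171569 ≈ 1.0163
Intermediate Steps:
l(r, f) = 557
-(-174918 + l(-338, 121))/(130502 + 41067) = -(-174918 + 557)/(130502 + 41067) = -(-174361)/171569 = -1*(-174361/171569) = 174361/171569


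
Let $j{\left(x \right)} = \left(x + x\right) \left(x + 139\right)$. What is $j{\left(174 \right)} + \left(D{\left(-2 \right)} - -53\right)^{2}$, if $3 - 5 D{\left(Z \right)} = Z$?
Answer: $111840$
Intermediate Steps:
$D{\left(Z \right)} = \frac{3}{5} - \frac{Z}{5}$
$j{\left(x \right)} = 2 x \left(139 + x\right)$
$j{\left(174 \right)} + \left(D{\left(-2 \right)} - -53\right)^{2} = 2 \cdot 174 \left(139 + 174\right) + \left(\left(\frac{3}{5} - - \frac{2}{5}\right) - -53\right)^{2} = 2 \cdot 174 \cdot 313 + \left(\left(\frac{3}{5} + \frac{2}{5}\right) + 53\right)^{2} = 108924 + \left(1 + 53\right)^{2} = 108924 + 54^{2} = 108924 + 2916 = 111840$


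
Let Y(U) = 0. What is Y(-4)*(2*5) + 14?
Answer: 14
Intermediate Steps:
Y(-4)*(2*5) + 14 = 0*(2*5) + 14 = 0*10 + 14 = 0 + 14 = 14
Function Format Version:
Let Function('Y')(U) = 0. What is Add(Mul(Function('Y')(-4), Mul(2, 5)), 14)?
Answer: 14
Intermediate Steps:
Add(Mul(Function('Y')(-4), Mul(2, 5)), 14) = Add(Mul(0, Mul(2, 5)), 14) = Add(Mul(0, 10), 14) = Add(0, 14) = 14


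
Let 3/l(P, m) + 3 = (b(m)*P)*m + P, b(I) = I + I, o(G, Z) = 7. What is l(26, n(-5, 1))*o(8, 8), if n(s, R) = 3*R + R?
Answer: 7/285 ≈ 0.024561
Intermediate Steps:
b(I) = 2*I
n(s, R) = 4*R
l(P, m) = 3/(-3 + P + 2*P*m²) (l(P, m) = 3/(-3 + (((2*m)*P)*m + P)) = 3/(-3 + ((2*P*m)*m + P)) = 3/(-3 + (2*P*m² + P)) = 3/(-3 + (P + 2*P*m²)) = 3/(-3 + P + 2*P*m²))
l(26, n(-5, 1))*o(8, 8) = (3/(-3 + 26 + 2*26*(4*1)²))*7 = (3/(-3 + 26 + 2*26*4²))*7 = (3/(-3 + 26 + 2*26*16))*7 = (3/(-3 + 26 + 832))*7 = (3/855)*7 = (3*(1/855))*7 = (1/285)*7 = 7/285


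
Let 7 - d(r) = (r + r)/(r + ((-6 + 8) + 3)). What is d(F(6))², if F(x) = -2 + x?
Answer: 3025/81 ≈ 37.346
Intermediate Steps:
d(r) = 7 - 2*r/(5 + r) (d(r) = 7 - (r + r)/(r + ((-6 + 8) + 3)) = 7 - 2*r/(r + (2 + 3)) = 7 - 2*r/(r + 5) = 7 - 2*r/(5 + r))
d(F(6))² = (5*(7 + (-2 + 6))/(5 + (-2 + 6)))² = (5*(7 + 4)/(5 + 4))² = (5*11/9)² = (5*(⅑)*11)² = (55/9)² = 3025/81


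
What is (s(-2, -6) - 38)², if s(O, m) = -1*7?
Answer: 2025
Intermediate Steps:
s(O, m) = -7
(s(-2, -6) - 38)² = (-7 - 38)² = (-45)² = 2025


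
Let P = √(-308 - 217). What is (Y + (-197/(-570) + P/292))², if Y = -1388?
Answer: 13335768471794479/6925568400 - 790963*I*√21/16644 ≈ 1.9256e+6 - 217.78*I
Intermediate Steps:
P = 5*I*√21 (P = √(-525) = 5*I*√21 ≈ 22.913*I)
(Y + (-197/(-570) + P/292))² = (-1388 + (-197/(-570) + (5*I*√21)/292))² = (-1388 + (-197*(-1/570) + (5*I*√21)*(1/292)))² = (-1388 + (197/570 + 5*I*√21/292))² = (-790963/570 + 5*I*√21/292)²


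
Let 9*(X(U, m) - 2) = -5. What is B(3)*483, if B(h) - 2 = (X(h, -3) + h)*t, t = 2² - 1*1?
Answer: 7406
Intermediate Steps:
X(U, m) = 13/9 (X(U, m) = 2 + (⅑)*(-5) = 2 - 5/9 = 13/9)
t = 3 (t = 4 - 1 = 3)
B(h) = 19/3 + 3*h (B(h) = 2 + (13/9 + h)*3 = 2 + (13/3 + 3*h) = 19/3 + 3*h)
B(3)*483 = (19/3 + 3*3)*483 = (19/3 + 9)*483 = (46/3)*483 = 7406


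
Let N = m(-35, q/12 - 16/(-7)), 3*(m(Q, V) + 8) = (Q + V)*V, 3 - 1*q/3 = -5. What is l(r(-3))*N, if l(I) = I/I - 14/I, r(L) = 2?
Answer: 15252/49 ≈ 311.27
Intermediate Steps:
q = 24 (q = 9 - 3*(-5) = 9 + 15 = 24)
l(I) = 1 - 14/I
m(Q, V) = -8 + V*(Q + V)/3 (m(Q, V) = -8 + ((Q + V)*V)/3 = -8 + (V*(Q + V))/3 = -8 + V*(Q + V)/3)
N = -2542/49 (N = -8 + (24/12 - 16/(-7))**2/3 + (1/3)*(-35)*(24/12 - 16/(-7)) = -8 + (24*(1/12) - 16*(-1/7))**2/3 + (1/3)*(-35)*(24*(1/12) - 16*(-1/7)) = -8 + (2 + 16/7)**2/3 + (1/3)*(-35)*(2 + 16/7) = -8 + (30/7)**2/3 + (1/3)*(-35)*(30/7) = -8 + (1/3)*(900/49) - 50 = -8 + 300/49 - 50 = -2542/49 ≈ -51.878)
l(r(-3))*N = ((-14 + 2)/2)*(-2542/49) = ((1/2)*(-12))*(-2542/49) = -6*(-2542/49) = 15252/49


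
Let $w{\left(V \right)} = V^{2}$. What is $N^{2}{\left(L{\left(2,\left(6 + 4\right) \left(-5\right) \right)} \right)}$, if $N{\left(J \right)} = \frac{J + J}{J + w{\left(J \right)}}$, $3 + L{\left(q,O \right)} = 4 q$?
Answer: $\frac{1}{9} \approx 0.11111$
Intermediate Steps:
$L{\left(q,O \right)} = -3 + 4 q$
$N{\left(J \right)} = \frac{2 J}{J + J^{2}}$ ($N{\left(J \right)} = \frac{J + J}{J + J^{2}} = \frac{2 J}{J + J^{2}}$)
$N^{2}{\left(L{\left(2,\left(6 + 4\right) \left(-5\right) \right)} \right)} = \left(\frac{2}{1 + \left(-3 + 4 \cdot 2\right)}\right)^{2} = \left(\frac{2}{1 + \left(-3 + 8\right)}\right)^{2} = \left(\frac{2}{1 + 5}\right)^{2} = \left(\frac{2}{6}\right)^{2} = \left(2 \cdot \frac{1}{6}\right)^{2} = \left(\frac{1}{3}\right)^{2} = \frac{1}{9}$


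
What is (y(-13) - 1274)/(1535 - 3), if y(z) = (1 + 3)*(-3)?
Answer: -643/766 ≈ -0.83943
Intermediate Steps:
y(z) = -12 (y(z) = 4*(-3) = -12)
(y(-13) - 1274)/(1535 - 3) = (-12 - 1274)/(1535 - 3) = -1286/1532 = -1286*1/1532 = -643/766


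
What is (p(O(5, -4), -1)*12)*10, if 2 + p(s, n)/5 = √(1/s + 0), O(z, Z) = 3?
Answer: -1200 + 200*√3 ≈ -853.59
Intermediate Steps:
p(s, n) = -10 + 5*√(1/s) (p(s, n) = -10 + 5*√(1/s + 0) = -10 + 5*√(1/s))
(p(O(5, -4), -1)*12)*10 = ((-10 + 5*√(1/3))*12)*10 = ((-10 + 5*√(⅓))*12)*10 = ((-10 + 5*(√3/3))*12)*10 = ((-10 + 5*√3/3)*12)*10 = (-120 + 20*√3)*10 = -1200 + 200*√3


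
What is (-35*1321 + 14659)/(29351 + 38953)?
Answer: -3947/8538 ≈ -0.46229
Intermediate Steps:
(-35*1321 + 14659)/(29351 + 38953) = (-46235 + 14659)/68304 = -31576*1/68304 = -3947/8538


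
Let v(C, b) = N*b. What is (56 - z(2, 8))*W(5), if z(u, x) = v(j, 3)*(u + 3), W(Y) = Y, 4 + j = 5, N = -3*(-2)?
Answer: -170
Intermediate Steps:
N = 6
j = 1 (j = -4 + 5 = 1)
v(C, b) = 6*b
z(u, x) = 54 + 18*u (z(u, x) = (6*3)*(u + 3) = 18*(3 + u) = 54 + 18*u)
(56 - z(2, 8))*W(5) = (56 - (54 + 18*2))*5 = (56 - (54 + 36))*5 = (56 - 1*90)*5 = (56 - 90)*5 = -34*5 = -170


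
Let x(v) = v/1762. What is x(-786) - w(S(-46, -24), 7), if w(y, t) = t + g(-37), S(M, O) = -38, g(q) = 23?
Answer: -26823/881 ≈ -30.446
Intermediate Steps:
x(v) = v/1762 (x(v) = v*(1/1762) = v/1762)
w(y, t) = 23 + t (w(y, t) = t + 23 = 23 + t)
x(-786) - w(S(-46, -24), 7) = (1/1762)*(-786) - (23 + 7) = -393/881 - 1*30 = -393/881 - 30 = -26823/881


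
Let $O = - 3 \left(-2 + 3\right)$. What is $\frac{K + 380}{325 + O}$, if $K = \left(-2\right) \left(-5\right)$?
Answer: $\frac{195}{161} \approx 1.2112$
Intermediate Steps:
$K = 10$
$O = -3$ ($O = \left(-3\right) 1 = -3$)
$\frac{K + 380}{325 + O} = \frac{10 + 380}{325 - 3} = \frac{390}{322} = 390 \cdot \frac{1}{322} = \frac{195}{161}$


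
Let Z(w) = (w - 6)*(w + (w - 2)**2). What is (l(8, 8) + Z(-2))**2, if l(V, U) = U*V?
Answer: 2304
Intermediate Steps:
Z(w) = (-6 + w)*(w + (-2 + w)**2)
(l(8, 8) + Z(-2))**2 = (8*8 + (-24 + (-2)**3 - 9*(-2)**2 + 22*(-2)))**2 = (64 + (-24 - 8 - 9*4 - 44))**2 = (64 + (-24 - 8 - 36 - 44))**2 = (64 - 112)**2 = (-48)**2 = 2304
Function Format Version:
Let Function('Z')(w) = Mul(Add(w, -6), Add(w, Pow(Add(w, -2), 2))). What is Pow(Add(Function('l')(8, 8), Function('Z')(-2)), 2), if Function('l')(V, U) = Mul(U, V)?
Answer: 2304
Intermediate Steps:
Function('Z')(w) = Mul(Add(-6, w), Add(w, Pow(Add(-2, w), 2)))
Pow(Add(Function('l')(8, 8), Function('Z')(-2)), 2) = Pow(Add(Mul(8, 8), Add(-24, Pow(-2, 3), Mul(-9, Pow(-2, 2)), Mul(22, -2))), 2) = Pow(Add(64, Add(-24, -8, Mul(-9, 4), -44)), 2) = Pow(Add(64, Add(-24, -8, -36, -44)), 2) = Pow(Add(64, -112), 2) = Pow(-48, 2) = 2304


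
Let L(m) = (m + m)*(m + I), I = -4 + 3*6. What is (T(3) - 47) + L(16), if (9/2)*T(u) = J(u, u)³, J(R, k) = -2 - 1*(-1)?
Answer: 8215/9 ≈ 912.78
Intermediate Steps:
J(R, k) = -1 (J(R, k) = -2 + 1 = -1)
I = 14 (I = -4 + 18 = 14)
L(m) = 2*m*(14 + m) (L(m) = (m + m)*(m + 14) = (2*m)*(14 + m) = 2*m*(14 + m))
T(u) = -2/9 (T(u) = (2/9)*(-1)³ = (2/9)*(-1) = -2/9)
(T(3) - 47) + L(16) = (-2/9 - 47) + 2*16*(14 + 16) = -425/9 + 2*16*30 = -425/9 + 960 = 8215/9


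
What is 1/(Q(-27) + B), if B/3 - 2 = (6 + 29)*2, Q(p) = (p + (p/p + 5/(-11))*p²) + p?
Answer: 11/6156 ≈ 0.0017869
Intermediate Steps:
Q(p) = 2*p + 6*p²/11 (Q(p) = (p + (1 + 5*(-1/11))*p²) + p = (p + (1 - 5/11)*p²) + p = (p + 6*p²/11) + p = 2*p + 6*p²/11)
B = 216 (B = 6 + 3*((6 + 29)*2) = 6 + 3*(35*2) = 6 + 3*70 = 6 + 210 = 216)
1/(Q(-27) + B) = 1/((2/11)*(-27)*(11 + 3*(-27)) + 216) = 1/((2/11)*(-27)*(11 - 81) + 216) = 1/((2/11)*(-27)*(-70) + 216) = 1/(3780/11 + 216) = 1/(6156/11) = 11/6156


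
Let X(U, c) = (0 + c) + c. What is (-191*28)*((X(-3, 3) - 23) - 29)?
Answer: 246008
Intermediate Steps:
X(U, c) = 2*c (X(U, c) = c + c = 2*c)
(-191*28)*((X(-3, 3) - 23) - 29) = (-191*28)*((2*3 - 23) - 29) = -5348*((6 - 23) - 29) = -5348*(-17 - 29) = -5348*(-46) = 246008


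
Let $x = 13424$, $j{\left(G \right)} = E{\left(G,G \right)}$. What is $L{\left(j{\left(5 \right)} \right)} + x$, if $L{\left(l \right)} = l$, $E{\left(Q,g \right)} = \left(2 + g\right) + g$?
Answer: $13436$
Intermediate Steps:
$E{\left(Q,g \right)} = 2 + 2 g$
$j{\left(G \right)} = 2 + 2 G$
$L{\left(j{\left(5 \right)} \right)} + x = \left(2 + 2 \cdot 5\right) + 13424 = \left(2 + 10\right) + 13424 = 12 + 13424 = 13436$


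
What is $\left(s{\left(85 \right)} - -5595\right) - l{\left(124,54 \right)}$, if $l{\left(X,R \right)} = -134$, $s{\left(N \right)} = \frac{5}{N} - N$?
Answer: $\frac{95949}{17} \approx 5644.1$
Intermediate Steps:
$s{\left(N \right)} = - N + \frac{5}{N}$
$\left(s{\left(85 \right)} - -5595\right) - l{\left(124,54 \right)} = \left(\left(\left(-1\right) 85 + \frac{5}{85}\right) - -5595\right) - -134 = \left(\left(-85 + 5 \cdot \frac{1}{85}\right) + 5595\right) + 134 = \left(\left(-85 + \frac{1}{17}\right) + 5595\right) + 134 = \left(- \frac{1444}{17} + 5595\right) + 134 = \frac{93671}{17} + 134 = \frac{95949}{17}$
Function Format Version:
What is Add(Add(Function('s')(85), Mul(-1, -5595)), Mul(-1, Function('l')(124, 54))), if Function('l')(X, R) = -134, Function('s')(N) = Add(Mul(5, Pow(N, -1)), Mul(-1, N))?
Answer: Rational(95949, 17) ≈ 5644.1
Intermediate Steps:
Function('s')(N) = Add(Mul(-1, N), Mul(5, Pow(N, -1)))
Add(Add(Function('s')(85), Mul(-1, -5595)), Mul(-1, Function('l')(124, 54))) = Add(Add(Add(Mul(-1, 85), Mul(5, Pow(85, -1))), Mul(-1, -5595)), Mul(-1, -134)) = Add(Add(Add(-85, Mul(5, Rational(1, 85))), 5595), 134) = Add(Add(Add(-85, Rational(1, 17)), 5595), 134) = Add(Add(Rational(-1444, 17), 5595), 134) = Add(Rational(93671, 17), 134) = Rational(95949, 17)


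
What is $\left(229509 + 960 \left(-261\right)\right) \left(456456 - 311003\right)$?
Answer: $-3061931103$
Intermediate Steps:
$\left(229509 + 960 \left(-261\right)\right) \left(456456 - 311003\right) = \left(229509 - 250560\right) 145453 = \left(-21051\right) 145453 = -3061931103$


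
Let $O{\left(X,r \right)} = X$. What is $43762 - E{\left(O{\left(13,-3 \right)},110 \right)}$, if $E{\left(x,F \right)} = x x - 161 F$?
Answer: $61303$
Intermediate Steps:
$E{\left(x,F \right)} = x^{2} - 161 F$
$43762 - E{\left(O{\left(13,-3 \right)},110 \right)} = 43762 - \left(13^{2} - 17710\right) = 43762 - \left(169 - 17710\right) = 43762 - -17541 = 43762 + 17541 = 61303$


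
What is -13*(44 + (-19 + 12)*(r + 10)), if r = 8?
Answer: 1066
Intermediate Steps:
-13*(44 + (-19 + 12)*(r + 10)) = -13*(44 + (-19 + 12)*(8 + 10)) = -13*(44 - 7*18) = -13*(44 - 126) = -13*(-82) = 1066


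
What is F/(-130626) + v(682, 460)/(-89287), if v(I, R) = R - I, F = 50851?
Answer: -4511334265/11663203662 ≈ -0.38680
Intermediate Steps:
F/(-130626) + v(682, 460)/(-89287) = 50851/(-130626) + (460 - 1*682)/(-89287) = 50851*(-1/130626) + (460 - 682)*(-1/89287) = -50851/130626 - 222*(-1/89287) = -50851/130626 + 222/89287 = -4511334265/11663203662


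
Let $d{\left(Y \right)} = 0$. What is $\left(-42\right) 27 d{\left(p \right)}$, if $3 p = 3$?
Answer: $0$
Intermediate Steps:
$p = 1$ ($p = \frac{1}{3} \cdot 3 = 1$)
$\left(-42\right) 27 d{\left(p \right)} = \left(-42\right) 27 \cdot 0 = \left(-1134\right) 0 = 0$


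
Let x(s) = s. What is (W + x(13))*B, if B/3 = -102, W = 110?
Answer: -37638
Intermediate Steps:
B = -306 (B = 3*(-102) = -306)
(W + x(13))*B = (110 + 13)*(-306) = 123*(-306) = -37638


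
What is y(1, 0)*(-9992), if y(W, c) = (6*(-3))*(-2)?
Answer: -359712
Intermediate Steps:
y(W, c) = 36 (y(W, c) = -18*(-2) = 36)
y(1, 0)*(-9992) = 36*(-9992) = -359712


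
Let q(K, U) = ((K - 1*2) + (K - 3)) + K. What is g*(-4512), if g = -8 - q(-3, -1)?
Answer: -27072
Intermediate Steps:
q(K, U) = -5 + 3*K (q(K, U) = ((K - 2) + (-3 + K)) + K = ((-2 + K) + (-3 + K)) + K = (-5 + 2*K) + K = -5 + 3*K)
g = 6 (g = -8 - (-5 + 3*(-3)) = -8 - (-5 - 9) = -8 - 1*(-14) = -8 + 14 = 6)
g*(-4512) = 6*(-4512) = -27072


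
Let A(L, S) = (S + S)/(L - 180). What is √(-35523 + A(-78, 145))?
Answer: 2*I*√147789237/129 ≈ 188.48*I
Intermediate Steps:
A(L, S) = 2*S/(-180 + L) (A(L, S) = (2*S)/(-180 + L) = 2*S/(-180 + L))
√(-35523 + A(-78, 145)) = √(-35523 + 2*145/(-180 - 78)) = √(-35523 + 2*145/(-258)) = √(-35523 + 2*145*(-1/258)) = √(-35523 - 145/129) = √(-4582612/129) = 2*I*√147789237/129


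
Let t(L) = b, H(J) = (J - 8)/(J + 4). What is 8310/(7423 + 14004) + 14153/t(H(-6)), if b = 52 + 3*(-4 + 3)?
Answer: 43380503/149989 ≈ 289.22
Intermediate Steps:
H(J) = (-8 + J)/(4 + J)
b = 49 (b = 52 + 3*(-1) = 52 - 3 = 49)
t(L) = 49
8310/(7423 + 14004) + 14153/t(H(-6)) = 8310/(7423 + 14004) + 14153/49 = 8310/21427 + 14153*(1/49) = 8310*(1/21427) + 14153/49 = 8310/21427 + 14153/49 = 43380503/149989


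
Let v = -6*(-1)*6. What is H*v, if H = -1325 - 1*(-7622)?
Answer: 226692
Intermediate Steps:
v = 36 (v = 6*6 = 36)
H = 6297 (H = -1325 + 7622 = 6297)
H*v = 6297*36 = 226692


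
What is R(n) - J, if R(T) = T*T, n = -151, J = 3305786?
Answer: -3282985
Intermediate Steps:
R(T) = T**2
R(n) - J = (-151)**2 - 1*3305786 = 22801 - 3305786 = -3282985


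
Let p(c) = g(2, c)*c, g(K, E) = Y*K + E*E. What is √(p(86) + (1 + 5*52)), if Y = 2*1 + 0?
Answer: √636661 ≈ 797.91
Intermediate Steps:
Y = 2 (Y = 2 + 0 = 2)
g(K, E) = E² + 2*K (g(K, E) = 2*K + E*E = 2*K + E² = E² + 2*K)
p(c) = c*(4 + c²) (p(c) = (c² + 2*2)*c = (c² + 4)*c = (4 + c²)*c = c*(4 + c²))
√(p(86) + (1 + 5*52)) = √(86*(4 + 86²) + (1 + 5*52)) = √(86*(4 + 7396) + (1 + 260)) = √(86*7400 + 261) = √(636400 + 261) = √636661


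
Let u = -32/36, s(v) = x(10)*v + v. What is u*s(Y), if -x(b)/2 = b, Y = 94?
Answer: 14288/9 ≈ 1587.6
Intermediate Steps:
x(b) = -2*b
s(v) = -19*v (s(v) = (-2*10)*v + v = -20*v + v = -19*v)
u = -8/9 (u = -32*1/36 = -8/9 ≈ -0.88889)
u*s(Y) = -(-152)*94/9 = -8/9*(-1786) = 14288/9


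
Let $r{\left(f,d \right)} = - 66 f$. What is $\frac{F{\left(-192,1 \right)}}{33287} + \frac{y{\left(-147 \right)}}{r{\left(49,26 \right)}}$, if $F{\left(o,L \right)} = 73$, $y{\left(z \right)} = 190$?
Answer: $- \frac{3044224}{53825079} \approx -0.056558$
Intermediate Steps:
$\frac{F{\left(-192,1 \right)}}{33287} + \frac{y{\left(-147 \right)}}{r{\left(49,26 \right)}} = \frac{73}{33287} + \frac{190}{\left(-66\right) 49} = 73 \cdot \frac{1}{33287} + \frac{190}{-3234} = \frac{73}{33287} + 190 \left(- \frac{1}{3234}\right) = \frac{73}{33287} - \frac{95}{1617} = - \frac{3044224}{53825079}$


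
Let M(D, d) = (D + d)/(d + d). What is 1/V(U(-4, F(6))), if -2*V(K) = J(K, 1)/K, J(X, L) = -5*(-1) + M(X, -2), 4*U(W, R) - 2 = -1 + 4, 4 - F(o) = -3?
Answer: -40/83 ≈ -0.48193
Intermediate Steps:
F(o) = 7 (F(o) = 4 - 1*(-3) = 4 + 3 = 7)
M(D, d) = (D + d)/(2*d) (M(D, d) = (D + d)/((2*d)) = (D + d)*(1/(2*d)) = (D + d)/(2*d))
U(W, R) = 5/4 (U(W, R) = ½ + (-1 + 4)/4 = ½ + (¼)*3 = ½ + ¾ = 5/4)
J(X, L) = 11/2 - X/4 (J(X, L) = -5*(-1) + (½)*(X - 2)/(-2) = 5 + (½)*(-½)*(-2 + X) = 5 + (½ - X/4) = 11/2 - X/4)
V(K) = -(11/2 - K/4)/(2*K)
1/V(U(-4, F(6))) = 1/((-22 + 5/4)/(8*(5/4))) = 1/((⅛)*(⅘)*(-83/4)) = 1/(-83/40) = -40/83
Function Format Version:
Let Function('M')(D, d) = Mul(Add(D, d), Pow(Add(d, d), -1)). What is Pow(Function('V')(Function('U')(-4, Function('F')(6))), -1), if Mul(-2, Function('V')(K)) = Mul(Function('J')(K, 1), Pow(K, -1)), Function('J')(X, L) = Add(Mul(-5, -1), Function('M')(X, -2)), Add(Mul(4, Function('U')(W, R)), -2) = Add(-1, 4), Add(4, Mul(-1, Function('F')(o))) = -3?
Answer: Rational(-40, 83) ≈ -0.48193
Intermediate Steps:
Function('F')(o) = 7 (Function('F')(o) = Add(4, Mul(-1, -3)) = Add(4, 3) = 7)
Function('M')(D, d) = Mul(Rational(1, 2), Pow(d, -1), Add(D, d)) (Function('M')(D, d) = Mul(Add(D, d), Pow(Mul(2, d), -1)) = Mul(Add(D, d), Mul(Rational(1, 2), Pow(d, -1))) = Mul(Rational(1, 2), Pow(d, -1), Add(D, d)))
Function('U')(W, R) = Rational(5, 4) (Function('U')(W, R) = Add(Rational(1, 2), Mul(Rational(1, 4), Add(-1, 4))) = Add(Rational(1, 2), Mul(Rational(1, 4), 3)) = Add(Rational(1, 2), Rational(3, 4)) = Rational(5, 4))
Function('J')(X, L) = Add(Rational(11, 2), Mul(Rational(-1, 4), X)) (Function('J')(X, L) = Add(Mul(-5, -1), Mul(Rational(1, 2), Pow(-2, -1), Add(X, -2))) = Add(5, Mul(Rational(1, 2), Rational(-1, 2), Add(-2, X))) = Add(5, Add(Rational(1, 2), Mul(Rational(-1, 4), X))) = Add(Rational(11, 2), Mul(Rational(-1, 4), X)))
Function('V')(K) = Mul(Rational(-1, 2), Pow(K, -1), Add(Rational(11, 2), Mul(Rational(-1, 4), K))) (Function('V')(K) = Mul(Rational(-1, 2), Mul(Add(Rational(11, 2), Mul(Rational(-1, 4), K)), Pow(K, -1))) = Mul(Rational(-1, 2), Mul(Pow(K, -1), Add(Rational(11, 2), Mul(Rational(-1, 4), K)))) = Mul(Rational(-1, 2), Pow(K, -1), Add(Rational(11, 2), Mul(Rational(-1, 4), K))))
Pow(Function('V')(Function('U')(-4, Function('F')(6))), -1) = Pow(Mul(Rational(1, 8), Pow(Rational(5, 4), -1), Add(-22, Rational(5, 4))), -1) = Pow(Mul(Rational(1, 8), Rational(4, 5), Rational(-83, 4)), -1) = Pow(Rational(-83, 40), -1) = Rational(-40, 83)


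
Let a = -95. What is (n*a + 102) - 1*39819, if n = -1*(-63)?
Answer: -45702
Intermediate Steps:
n = 63
(n*a + 102) - 1*39819 = (63*(-95) + 102) - 1*39819 = (-5985 + 102) - 39819 = -5883 - 39819 = -45702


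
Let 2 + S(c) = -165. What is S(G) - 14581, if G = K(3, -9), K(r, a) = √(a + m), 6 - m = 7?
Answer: -14748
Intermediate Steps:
m = -1 (m = 6 - 1*7 = 6 - 7 = -1)
K(r, a) = √(-1 + a) (K(r, a) = √(a - 1) = √(-1 + a))
G = I*√10 (G = √(-1 - 9) = √(-10) = I*√10 ≈ 3.1623*I)
S(c) = -167 (S(c) = -2 - 165 = -167)
S(G) - 14581 = -167 - 14581 = -14748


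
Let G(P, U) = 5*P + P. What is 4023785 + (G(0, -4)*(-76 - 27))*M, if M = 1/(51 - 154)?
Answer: 4023785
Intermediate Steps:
G(P, U) = 6*P
M = -1/103 (M = 1/(-103) = -1/103 ≈ -0.0097087)
4023785 + (G(0, -4)*(-76 - 27))*M = 4023785 + ((6*0)*(-76 - 27))*(-1/103) = 4023785 + (0*(-103))*(-1/103) = 4023785 + 0*(-1/103) = 4023785 + 0 = 4023785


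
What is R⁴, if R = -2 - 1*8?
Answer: 10000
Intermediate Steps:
R = -10 (R = -2 - 8 = -10)
R⁴ = (-10)⁴ = 10000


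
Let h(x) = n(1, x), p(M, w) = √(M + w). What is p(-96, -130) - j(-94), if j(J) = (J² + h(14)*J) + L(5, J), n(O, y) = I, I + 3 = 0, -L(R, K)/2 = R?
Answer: -9108 + I*√226 ≈ -9108.0 + 15.033*I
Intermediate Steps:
L(R, K) = -2*R
I = -3 (I = -3 + 0 = -3)
n(O, y) = -3
h(x) = -3
j(J) = -10 + J² - 3*J (j(J) = (J² - 3*J) - 2*5 = (J² - 3*J) - 10 = -10 + J² - 3*J)
p(-96, -130) - j(-94) = √(-96 - 130) - (-10 + (-94)² - 3*(-94)) = √(-226) - (-10 + 8836 + 282) = I*√226 - 1*9108 = I*√226 - 9108 = -9108 + I*√226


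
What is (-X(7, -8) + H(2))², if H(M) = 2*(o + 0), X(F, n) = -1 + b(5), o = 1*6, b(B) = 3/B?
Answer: 3844/25 ≈ 153.76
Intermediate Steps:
o = 6
X(F, n) = -⅖ (X(F, n) = -1 + 3/5 = -1 + 3*(⅕) = -1 + ⅗ = -⅖)
H(M) = 12 (H(M) = 2*(6 + 0) = 2*6 = 12)
(-X(7, -8) + H(2))² = (-1*(-⅖) + 12)² = (⅖ + 12)² = (62/5)² = 3844/25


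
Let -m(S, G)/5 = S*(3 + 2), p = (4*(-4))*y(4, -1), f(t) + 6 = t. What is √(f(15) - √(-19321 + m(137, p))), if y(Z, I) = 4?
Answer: √(9 - I*√22746) ≈ 8.9467 - 8.4287*I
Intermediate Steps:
f(t) = -6 + t
p = -64 (p = (4*(-4))*4 = -16*4 = -64)
m(S, G) = -25*S (m(S, G) = -5*S*(3 + 2) = -5*S*5 = -25*S)
√(f(15) - √(-19321 + m(137, p))) = √((-6 + 15) - √(-19321 - 25*137)) = √(9 - √(-19321 - 3425)) = √(9 - √(-22746)) = √(9 - I*√22746)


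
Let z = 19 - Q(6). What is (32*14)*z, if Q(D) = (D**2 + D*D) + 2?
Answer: -24640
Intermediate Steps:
Q(D) = 2 + 2*D**2 (Q(D) = (D**2 + D**2) + 2 = 2*D**2 + 2 = 2 + 2*D**2)
z = -55 (z = 19 - (2 + 2*6**2) = 19 - (2 + 2*36) = 19 - (2 + 72) = 19 - 1*74 = 19 - 74 = -55)
(32*14)*z = (32*14)*(-55) = 448*(-55) = -24640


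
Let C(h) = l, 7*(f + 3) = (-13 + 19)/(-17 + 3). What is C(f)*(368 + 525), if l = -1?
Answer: -893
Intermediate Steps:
f = -150/49 (f = -3 + ((-13 + 19)/(-17 + 3))/7 = -3 + (6/(-14))/7 = -3 + (6*(-1/14))/7 = -3 + (⅐)*(-3/7) = -3 - 3/49 = -150/49 ≈ -3.0612)
C(h) = -1
C(f)*(368 + 525) = -(368 + 525) = -1*893 = -893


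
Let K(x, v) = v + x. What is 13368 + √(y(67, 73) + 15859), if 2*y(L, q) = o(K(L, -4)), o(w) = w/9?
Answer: 13368 + 15*√282/2 ≈ 13494.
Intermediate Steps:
o(w) = w/9 (o(w) = w*(⅑) = w/9)
y(L, q) = -2/9 + L/18 (y(L, q) = ((-4 + L)/9)/2 = (-4/9 + L/9)/2 = -2/9 + L/18)
13368 + √(y(67, 73) + 15859) = 13368 + √((-2/9 + (1/18)*67) + 15859) = 13368 + √((-2/9 + 67/18) + 15859) = 13368 + √(7/2 + 15859) = 13368 + √(31725/2) = 13368 + 15*√282/2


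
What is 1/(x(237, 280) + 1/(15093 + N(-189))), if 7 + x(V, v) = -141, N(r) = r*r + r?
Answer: -50625/7492499 ≈ -0.0067568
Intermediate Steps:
N(r) = r + r² (N(r) = r² + r = r + r²)
x(V, v) = -148 (x(V, v) = -7 - 141 = -148)
1/(x(237, 280) + 1/(15093 + N(-189))) = 1/(-148 + 1/(15093 - 189*(1 - 189))) = 1/(-148 + 1/(15093 - 189*(-188))) = 1/(-148 + 1/(15093 + 35532)) = 1/(-148 + 1/50625) = 1/(-7492499/50625) = -50625/7492499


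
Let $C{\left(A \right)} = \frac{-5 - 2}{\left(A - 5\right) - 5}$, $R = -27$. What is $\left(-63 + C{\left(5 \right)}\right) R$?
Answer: $\frac{8316}{5} \approx 1663.2$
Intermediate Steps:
$C{\left(A \right)} = - \frac{7}{-10 + A}$ ($C{\left(A \right)} = - \frac{7}{\left(A - 5\right) - 5} = - \frac{7}{\left(-5 + A\right) - 5} = - \frac{7}{-10 + A}$)
$\left(-63 + C{\left(5 \right)}\right) R = \left(-63 - \frac{7}{-10 + 5}\right) \left(-27\right) = \left(-63 - \frac{7}{-5}\right) \left(-27\right) = \left(-63 - - \frac{7}{5}\right) \left(-27\right) = \left(-63 + \frac{7}{5}\right) \left(-27\right) = \left(- \frac{308}{5}\right) \left(-27\right) = \frac{8316}{5}$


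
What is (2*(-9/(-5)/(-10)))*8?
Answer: -72/25 ≈ -2.8800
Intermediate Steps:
(2*(-9/(-5)/(-10)))*8 = (2*(-9*(-1/5)*(-1/10)))*8 = (2*((9/5)*(-1/10)))*8 = (2*(-9/50))*8 = -9/25*8 = -72/25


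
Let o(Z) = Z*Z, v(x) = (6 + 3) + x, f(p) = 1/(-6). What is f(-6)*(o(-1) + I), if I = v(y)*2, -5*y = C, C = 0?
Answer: -19/6 ≈ -3.1667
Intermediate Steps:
y = 0 (y = -⅕*0 = 0)
f(p) = -⅙
v(x) = 9 + x
o(Z) = Z²
I = 18 (I = (9 + 0)*2 = 9*2 = 18)
f(-6)*(o(-1) + I) = -((-1)² + 18)/6 = -(1 + 18)/6 = -⅙*19 = -19/6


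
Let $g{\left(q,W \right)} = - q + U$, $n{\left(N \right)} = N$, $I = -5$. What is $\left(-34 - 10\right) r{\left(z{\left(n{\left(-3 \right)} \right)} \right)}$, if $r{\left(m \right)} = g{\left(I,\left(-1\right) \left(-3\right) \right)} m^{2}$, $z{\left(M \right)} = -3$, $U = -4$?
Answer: $-396$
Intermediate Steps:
$g{\left(q,W \right)} = -4 - q$ ($g{\left(q,W \right)} = - q - 4 = -4 - q$)
$r{\left(m \right)} = m^{2}$ ($r{\left(m \right)} = \left(-4 - -5\right) m^{2} = \left(-4 + 5\right) m^{2} = 1 m^{2} = m^{2}$)
$\left(-34 - 10\right) r{\left(z{\left(n{\left(-3 \right)} \right)} \right)} = \left(-34 - 10\right) \left(-3\right)^{2} = \left(-44\right) 9 = -396$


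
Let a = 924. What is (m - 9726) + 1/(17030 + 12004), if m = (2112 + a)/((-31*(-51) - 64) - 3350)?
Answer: -172566423721/17739774 ≈ -9727.7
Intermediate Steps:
m = -1012/611 (m = (2112 + 924)/((-31*(-51) - 64) - 3350) = 3036/((1581 - 64) - 3350) = 3036/(1517 - 3350) = 3036/(-1833) = 3036*(-1/1833) = -1012/611 ≈ -1.6563)
(m - 9726) + 1/(17030 + 12004) = (-1012/611 - 9726) + 1/(17030 + 12004) = -5943598/611 + 1/29034 = -172566423721/17739774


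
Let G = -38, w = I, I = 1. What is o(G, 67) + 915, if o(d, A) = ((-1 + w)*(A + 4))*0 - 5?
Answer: 910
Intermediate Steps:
w = 1
o(d, A) = -5 (o(d, A) = ((-1 + 1)*(A + 4))*0 - 5 = (0*(4 + A))*0 - 5 = 0*0 - 5 = 0 - 5 = -5)
o(G, 67) + 915 = -5 + 915 = 910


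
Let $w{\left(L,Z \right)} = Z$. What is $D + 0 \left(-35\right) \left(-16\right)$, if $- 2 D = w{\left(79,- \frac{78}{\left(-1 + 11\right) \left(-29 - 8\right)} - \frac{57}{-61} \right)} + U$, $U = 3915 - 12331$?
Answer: $\frac{47480818}{11285} \approx 4207.4$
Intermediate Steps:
$U = -8416$
$D = \frac{47480818}{11285}$ ($D = - \frac{\left(- \frac{78}{\left(-1 + 11\right) \left(-29 - 8\right)} - \frac{57}{-61}\right) - 8416}{2} = - \frac{\left(- \frac{78}{10 \left(-37\right)} - - \frac{57}{61}\right) - 8416}{2} = - \frac{\left(- \frac{78}{-370} + \frac{57}{61}\right) - 8416}{2} = - \frac{\left(\left(-78\right) \left(- \frac{1}{370}\right) + \frac{57}{61}\right) - 8416}{2} = - \frac{\left(\frac{39}{185} + \frac{57}{61}\right) - 8416}{2} = - \frac{\frac{12924}{11285} - 8416}{2} = \left(- \frac{1}{2}\right) \left(- \frac{94961636}{11285}\right) = \frac{47480818}{11285} \approx 4207.4$)
$D + 0 \left(-35\right) \left(-16\right) = \frac{47480818}{11285} + 0 \left(-35\right) \left(-16\right) = \frac{47480818}{11285} + 0 \left(-16\right) = \frac{47480818}{11285} + 0 = \frac{47480818}{11285}$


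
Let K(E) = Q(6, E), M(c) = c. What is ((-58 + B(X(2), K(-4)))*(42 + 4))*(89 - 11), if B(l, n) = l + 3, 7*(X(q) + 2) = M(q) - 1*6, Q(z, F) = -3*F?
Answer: -1445964/7 ≈ -2.0657e+5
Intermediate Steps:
X(q) = -20/7 + q/7 (X(q) = -2 + (q - 1*6)/7 = -2 + (q - 6)/7 = -2 + (-6 + q)/7 = -2 + (-6/7 + q/7) = -20/7 + q/7)
K(E) = -3*E
B(l, n) = 3 + l
((-58 + B(X(2), K(-4)))*(42 + 4))*(89 - 11) = ((-58 + (3 + (-20/7 + (⅐)*2)))*(42 + 4))*(89 - 11) = ((-58 + (3 + (-20/7 + 2/7)))*46)*78 = ((-58 + (3 - 18/7))*46)*78 = ((-58 + 3/7)*46)*78 = -403/7*46*78 = -18538/7*78 = -1445964/7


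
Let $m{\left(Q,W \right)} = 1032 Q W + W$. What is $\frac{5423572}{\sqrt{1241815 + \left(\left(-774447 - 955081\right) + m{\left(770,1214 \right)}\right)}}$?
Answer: $\frac{5423572 \sqrt{964206461}}{964206461} \approx 174.66$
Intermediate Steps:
$m{\left(Q,W \right)} = W + 1032 Q W$ ($m{\left(Q,W \right)} = 1032 Q W + W = W + 1032 Q W$)
$\frac{5423572}{\sqrt{1241815 + \left(\left(-774447 - 955081\right) + m{\left(770,1214 \right)}\right)}} = \frac{5423572}{\sqrt{1241815 + \left(\left(-774447 - 955081\right) + 1214 \left(1 + 1032 \cdot 770\right)\right)}} = \frac{5423572}{\sqrt{1241815 - \left(1729528 - 1214 \left(1 + 794640\right)\right)}} = \frac{5423572}{\sqrt{1241815 + \left(-1729528 + 1214 \cdot 794641\right)}} = \frac{5423572}{\sqrt{1241815 + \left(-1729528 + 964694174\right)}} = \frac{5423572}{\sqrt{1241815 + 962964646}} = \frac{5423572}{\sqrt{964206461}} = 5423572 \frac{\sqrt{964206461}}{964206461} = \frac{5423572 \sqrt{964206461}}{964206461}$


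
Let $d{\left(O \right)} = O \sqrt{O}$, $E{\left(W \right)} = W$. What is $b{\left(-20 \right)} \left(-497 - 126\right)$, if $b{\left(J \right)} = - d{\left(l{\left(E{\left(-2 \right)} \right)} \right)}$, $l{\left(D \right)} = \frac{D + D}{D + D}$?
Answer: $623$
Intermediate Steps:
$l{\left(D \right)} = 1$ ($l{\left(D \right)} = \frac{2 D}{2 D} = 2 D \frac{1}{2 D} = 1$)
$d{\left(O \right)} = O^{\frac{3}{2}}$
$b{\left(J \right)} = -1$ ($b{\left(J \right)} = - 1^{\frac{3}{2}} = \left(-1\right) 1 = -1$)
$b{\left(-20 \right)} \left(-497 - 126\right) = - (-497 - 126) = \left(-1\right) \left(-623\right) = 623$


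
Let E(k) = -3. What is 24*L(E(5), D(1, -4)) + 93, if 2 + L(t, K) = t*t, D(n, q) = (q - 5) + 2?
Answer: 261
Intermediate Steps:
D(n, q) = -3 + q (D(n, q) = (-5 + q) + 2 = -3 + q)
L(t, K) = -2 + t² (L(t, K) = -2 + t*t = -2 + t²)
24*L(E(5), D(1, -4)) + 93 = 24*(-2 + (-3)²) + 93 = 24*(-2 + 9) + 93 = 24*7 + 93 = 168 + 93 = 261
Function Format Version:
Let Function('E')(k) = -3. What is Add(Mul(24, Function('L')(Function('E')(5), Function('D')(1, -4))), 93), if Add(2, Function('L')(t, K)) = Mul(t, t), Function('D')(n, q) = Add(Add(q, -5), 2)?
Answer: 261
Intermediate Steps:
Function('D')(n, q) = Add(-3, q) (Function('D')(n, q) = Add(Add(-5, q), 2) = Add(-3, q))
Function('L')(t, K) = Add(-2, Pow(t, 2)) (Function('L')(t, K) = Add(-2, Mul(t, t)) = Add(-2, Pow(t, 2)))
Add(Mul(24, Function('L')(Function('E')(5), Function('D')(1, -4))), 93) = Add(Mul(24, Add(-2, Pow(-3, 2))), 93) = Add(Mul(24, Add(-2, 9)), 93) = Add(Mul(24, 7), 93) = Add(168, 93) = 261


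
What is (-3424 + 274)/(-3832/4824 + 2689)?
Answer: -949725/810494 ≈ -1.1718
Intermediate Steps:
(-3424 + 274)/(-3832/4824 + 2689) = -3150/(-3832*1/4824 + 2689) = -3150/(-479/603 + 2689) = -3150/1620988/603 = -3150*603/1620988 = -949725/810494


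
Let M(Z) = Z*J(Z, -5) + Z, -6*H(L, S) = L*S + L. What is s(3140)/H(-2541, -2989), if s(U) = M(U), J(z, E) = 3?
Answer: -6280/632709 ≈ -0.0099256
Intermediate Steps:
H(L, S) = -L/6 - L*S/6 (H(L, S) = -(L*S + L)/6 = -(L + L*S)/6 = -L/6 - L*S/6)
M(Z) = 4*Z (M(Z) = Z*3 + Z = 3*Z + Z = 4*Z)
s(U) = 4*U
s(3140)/H(-2541, -2989) = (4*3140)/((-⅙*(-2541)*(1 - 2989))) = 12560/((-⅙*(-2541)*(-2988))) = 12560/(-1265418) = 12560*(-1/1265418) = -6280/632709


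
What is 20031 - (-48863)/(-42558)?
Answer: 852430435/42558 ≈ 20030.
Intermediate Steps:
20031 - (-48863)/(-42558) = 20031 - (-48863)*(-1)/42558 = 20031 - 1*48863/42558 = 20031 - 48863/42558 = 852430435/42558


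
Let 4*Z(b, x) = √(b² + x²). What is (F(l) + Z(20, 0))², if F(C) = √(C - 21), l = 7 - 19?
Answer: (5 + I*√33)² ≈ -8.0 + 57.446*I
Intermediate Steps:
l = -12
F(C) = √(-21 + C)
Z(b, x) = √(b² + x²)/4
(F(l) + Z(20, 0))² = (√(-21 - 12) + √(20² + 0²)/4)² = (√(-33) + √(400 + 0)/4)² = (I*√33 + √400/4)² = (I*√33 + (¼)*20)² = (I*√33 + 5)² = (5 + I*√33)²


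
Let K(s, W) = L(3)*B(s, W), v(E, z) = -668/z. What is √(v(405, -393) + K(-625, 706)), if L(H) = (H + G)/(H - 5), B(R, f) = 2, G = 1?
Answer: 2*I*√88818/393 ≈ 1.5167*I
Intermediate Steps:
L(H) = (1 + H)/(-5 + H) (L(H) = (H + 1)/(H - 5) = (1 + H)/(-5 + H))
K(s, W) = -4 (K(s, W) = ((1 + 3)/(-5 + 3))*2 = (4/(-2))*2 = -½*4*2 = -2*2 = -4)
√(v(405, -393) + K(-625, 706)) = √(-668/(-393) - 4) = √(-668*(-1/393) - 4) = √(668/393 - 4) = √(-904/393) = 2*I*√88818/393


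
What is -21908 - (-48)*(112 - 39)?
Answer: -18404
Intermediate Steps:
-21908 - (-48)*(112 - 39) = -21908 - (-48)*73 = -21908 - 1*(-3504) = -21908 + 3504 = -18404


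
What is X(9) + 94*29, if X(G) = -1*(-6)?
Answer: 2732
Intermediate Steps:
X(G) = 6
X(9) + 94*29 = 6 + 94*29 = 6 + 2726 = 2732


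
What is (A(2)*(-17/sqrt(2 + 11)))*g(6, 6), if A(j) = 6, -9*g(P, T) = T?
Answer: 68*sqrt(13)/13 ≈ 18.860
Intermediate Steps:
g(P, T) = -T/9
(A(2)*(-17/sqrt(2 + 11)))*g(6, 6) = (6*(-17/sqrt(2 + 11)))*(-1/9*6) = (6*(-17*sqrt(13)/13))*(-2/3) = -102*sqrt(13)/13*(-2/3) = 68*sqrt(13)/13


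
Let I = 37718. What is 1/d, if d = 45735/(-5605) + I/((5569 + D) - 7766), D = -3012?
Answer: -5839289/89928601 ≈ -0.064932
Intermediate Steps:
d = -89928601/5839289 (d = 45735/(-5605) + 37718/((5569 - 3012) - 7766) = 45735*(-1/5605) + 37718/(2557 - 7766) = -9147/1121 + 37718/(-5209) = -9147/1121 + 37718*(-1/5209) = -9147/1121 - 37718/5209 = -89928601/5839289 ≈ -15.401)
1/d = 1/(-89928601/5839289) = -5839289/89928601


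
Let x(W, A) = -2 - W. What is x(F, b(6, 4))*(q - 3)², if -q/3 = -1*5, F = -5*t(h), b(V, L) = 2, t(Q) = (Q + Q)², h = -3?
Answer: 25632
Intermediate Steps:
t(Q) = 4*Q² (t(Q) = (2*Q)² = 4*Q²)
F = -180 (F = -20*(-3)² = -20*9 = -5*36 = -180)
q = 15 (q = -(-3)*5 = -3*(-5) = 15)
x(F, b(6, 4))*(q - 3)² = (-2 - 1*(-180))*(15 - 3)² = (-2 + 180)*12² = 178*144 = 25632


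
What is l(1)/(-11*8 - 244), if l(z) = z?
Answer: -1/332 ≈ -0.0030120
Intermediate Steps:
l(1)/(-11*8 - 244) = 1/(-11*8 - 244) = 1/(-88 - 244) = 1/(-332) = 1*(-1/332) = -1/332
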